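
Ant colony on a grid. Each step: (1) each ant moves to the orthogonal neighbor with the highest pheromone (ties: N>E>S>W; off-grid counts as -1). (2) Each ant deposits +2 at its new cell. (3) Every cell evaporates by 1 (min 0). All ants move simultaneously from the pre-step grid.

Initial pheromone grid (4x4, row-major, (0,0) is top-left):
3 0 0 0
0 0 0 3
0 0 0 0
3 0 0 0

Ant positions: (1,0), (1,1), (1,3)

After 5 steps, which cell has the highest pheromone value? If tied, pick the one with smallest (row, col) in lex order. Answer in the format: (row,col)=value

Step 1: ant0:(1,0)->N->(0,0) | ant1:(1,1)->N->(0,1) | ant2:(1,3)->N->(0,3)
  grid max=4 at (0,0)
Step 2: ant0:(0,0)->E->(0,1) | ant1:(0,1)->W->(0,0) | ant2:(0,3)->S->(1,3)
  grid max=5 at (0,0)
Step 3: ant0:(0,1)->W->(0,0) | ant1:(0,0)->E->(0,1) | ant2:(1,3)->N->(0,3)
  grid max=6 at (0,0)
Step 4: ant0:(0,0)->E->(0,1) | ant1:(0,1)->W->(0,0) | ant2:(0,3)->S->(1,3)
  grid max=7 at (0,0)
Step 5: ant0:(0,1)->W->(0,0) | ant1:(0,0)->E->(0,1) | ant2:(1,3)->N->(0,3)
  grid max=8 at (0,0)
Final grid:
  8 5 0 1
  0 0 0 2
  0 0 0 0
  0 0 0 0
Max pheromone 8 at (0,0)

Answer: (0,0)=8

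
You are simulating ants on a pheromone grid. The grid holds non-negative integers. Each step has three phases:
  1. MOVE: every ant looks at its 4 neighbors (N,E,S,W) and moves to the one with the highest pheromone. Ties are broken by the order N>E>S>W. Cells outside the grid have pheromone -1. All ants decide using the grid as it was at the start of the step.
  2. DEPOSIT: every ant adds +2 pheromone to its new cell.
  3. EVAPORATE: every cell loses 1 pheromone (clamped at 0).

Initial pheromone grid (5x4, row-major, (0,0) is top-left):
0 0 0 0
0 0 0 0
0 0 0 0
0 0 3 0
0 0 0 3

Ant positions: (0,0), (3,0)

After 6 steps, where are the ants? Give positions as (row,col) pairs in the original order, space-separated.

Step 1: ant0:(0,0)->E->(0,1) | ant1:(3,0)->N->(2,0)
  grid max=2 at (3,2)
Step 2: ant0:(0,1)->E->(0,2) | ant1:(2,0)->N->(1,0)
  grid max=1 at (0,2)
Step 3: ant0:(0,2)->E->(0,3) | ant1:(1,0)->N->(0,0)
  grid max=1 at (0,0)
Step 4: ant0:(0,3)->S->(1,3) | ant1:(0,0)->E->(0,1)
  grid max=1 at (0,1)
Step 5: ant0:(1,3)->N->(0,3) | ant1:(0,1)->E->(0,2)
  grid max=1 at (0,2)
Step 6: ant0:(0,3)->W->(0,2) | ant1:(0,2)->E->(0,3)
  grid max=2 at (0,2)

(0,2) (0,3)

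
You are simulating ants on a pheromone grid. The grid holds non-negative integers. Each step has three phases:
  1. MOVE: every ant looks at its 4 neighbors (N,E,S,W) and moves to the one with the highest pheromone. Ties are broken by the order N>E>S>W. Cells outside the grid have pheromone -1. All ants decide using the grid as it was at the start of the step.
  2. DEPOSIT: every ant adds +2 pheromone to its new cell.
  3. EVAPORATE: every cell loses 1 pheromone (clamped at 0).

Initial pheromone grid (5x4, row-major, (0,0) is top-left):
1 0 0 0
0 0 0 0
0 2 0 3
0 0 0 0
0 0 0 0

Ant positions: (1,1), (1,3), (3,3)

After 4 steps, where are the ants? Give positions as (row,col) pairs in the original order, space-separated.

Step 1: ant0:(1,1)->S->(2,1) | ant1:(1,3)->S->(2,3) | ant2:(3,3)->N->(2,3)
  grid max=6 at (2,3)
Step 2: ant0:(2,1)->N->(1,1) | ant1:(2,3)->N->(1,3) | ant2:(2,3)->N->(1,3)
  grid max=5 at (2,3)
Step 3: ant0:(1,1)->S->(2,1) | ant1:(1,3)->S->(2,3) | ant2:(1,3)->S->(2,3)
  grid max=8 at (2,3)
Step 4: ant0:(2,1)->N->(1,1) | ant1:(2,3)->N->(1,3) | ant2:(2,3)->N->(1,3)
  grid max=7 at (2,3)

(1,1) (1,3) (1,3)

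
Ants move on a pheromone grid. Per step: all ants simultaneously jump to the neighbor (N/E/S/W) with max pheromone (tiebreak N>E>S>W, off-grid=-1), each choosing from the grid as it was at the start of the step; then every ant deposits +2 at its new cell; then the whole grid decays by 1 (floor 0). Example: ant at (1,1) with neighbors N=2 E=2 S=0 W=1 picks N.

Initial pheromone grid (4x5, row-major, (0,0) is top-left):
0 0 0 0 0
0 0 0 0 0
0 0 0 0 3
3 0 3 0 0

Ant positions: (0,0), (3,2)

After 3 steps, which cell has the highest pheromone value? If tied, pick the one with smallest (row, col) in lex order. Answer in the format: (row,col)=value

Step 1: ant0:(0,0)->E->(0,1) | ant1:(3,2)->N->(2,2)
  grid max=2 at (2,4)
Step 2: ant0:(0,1)->E->(0,2) | ant1:(2,2)->S->(3,2)
  grid max=3 at (3,2)
Step 3: ant0:(0,2)->E->(0,3) | ant1:(3,2)->N->(2,2)
  grid max=2 at (3,2)
Final grid:
  0 0 0 1 0
  0 0 0 0 0
  0 0 1 0 0
  0 0 2 0 0
Max pheromone 2 at (3,2)

Answer: (3,2)=2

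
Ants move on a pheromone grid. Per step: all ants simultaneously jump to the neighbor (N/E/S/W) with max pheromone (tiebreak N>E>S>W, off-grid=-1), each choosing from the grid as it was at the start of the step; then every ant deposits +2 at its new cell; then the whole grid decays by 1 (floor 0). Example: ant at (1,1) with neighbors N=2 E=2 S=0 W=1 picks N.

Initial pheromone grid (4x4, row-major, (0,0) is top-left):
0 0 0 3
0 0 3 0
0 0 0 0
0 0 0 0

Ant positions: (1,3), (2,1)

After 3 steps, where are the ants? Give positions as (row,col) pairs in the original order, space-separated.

Step 1: ant0:(1,3)->N->(0,3) | ant1:(2,1)->N->(1,1)
  grid max=4 at (0,3)
Step 2: ant0:(0,3)->S->(1,3) | ant1:(1,1)->E->(1,2)
  grid max=3 at (0,3)
Step 3: ant0:(1,3)->N->(0,3) | ant1:(1,2)->E->(1,3)
  grid max=4 at (0,3)

(0,3) (1,3)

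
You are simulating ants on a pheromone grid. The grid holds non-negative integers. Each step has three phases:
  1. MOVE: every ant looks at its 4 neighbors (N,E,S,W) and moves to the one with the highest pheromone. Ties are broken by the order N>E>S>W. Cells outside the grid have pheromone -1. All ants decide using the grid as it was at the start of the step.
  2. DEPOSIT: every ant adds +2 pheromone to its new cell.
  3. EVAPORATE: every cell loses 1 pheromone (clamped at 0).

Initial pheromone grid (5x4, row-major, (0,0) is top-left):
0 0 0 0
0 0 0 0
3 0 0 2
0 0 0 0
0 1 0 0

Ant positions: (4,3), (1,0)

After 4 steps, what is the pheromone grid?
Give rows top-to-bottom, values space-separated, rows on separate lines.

After step 1: ants at (3,3),(2,0)
  0 0 0 0
  0 0 0 0
  4 0 0 1
  0 0 0 1
  0 0 0 0
After step 2: ants at (2,3),(1,0)
  0 0 0 0
  1 0 0 0
  3 0 0 2
  0 0 0 0
  0 0 0 0
After step 3: ants at (1,3),(2,0)
  0 0 0 0
  0 0 0 1
  4 0 0 1
  0 0 0 0
  0 0 0 0
After step 4: ants at (2,3),(1,0)
  0 0 0 0
  1 0 0 0
  3 0 0 2
  0 0 0 0
  0 0 0 0

0 0 0 0
1 0 0 0
3 0 0 2
0 0 0 0
0 0 0 0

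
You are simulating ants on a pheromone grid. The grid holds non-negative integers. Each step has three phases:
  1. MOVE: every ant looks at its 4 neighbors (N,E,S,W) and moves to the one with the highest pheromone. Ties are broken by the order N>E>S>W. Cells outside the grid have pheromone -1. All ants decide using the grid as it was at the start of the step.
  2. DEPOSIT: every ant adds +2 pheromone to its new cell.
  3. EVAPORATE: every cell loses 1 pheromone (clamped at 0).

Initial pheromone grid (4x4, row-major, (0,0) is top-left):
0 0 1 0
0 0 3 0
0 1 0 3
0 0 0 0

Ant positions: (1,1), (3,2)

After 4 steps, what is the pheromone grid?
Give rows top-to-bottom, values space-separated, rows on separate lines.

After step 1: ants at (1,2),(2,2)
  0 0 0 0
  0 0 4 0
  0 0 1 2
  0 0 0 0
After step 2: ants at (2,2),(1,2)
  0 0 0 0
  0 0 5 0
  0 0 2 1
  0 0 0 0
After step 3: ants at (1,2),(2,2)
  0 0 0 0
  0 0 6 0
  0 0 3 0
  0 0 0 0
After step 4: ants at (2,2),(1,2)
  0 0 0 0
  0 0 7 0
  0 0 4 0
  0 0 0 0

0 0 0 0
0 0 7 0
0 0 4 0
0 0 0 0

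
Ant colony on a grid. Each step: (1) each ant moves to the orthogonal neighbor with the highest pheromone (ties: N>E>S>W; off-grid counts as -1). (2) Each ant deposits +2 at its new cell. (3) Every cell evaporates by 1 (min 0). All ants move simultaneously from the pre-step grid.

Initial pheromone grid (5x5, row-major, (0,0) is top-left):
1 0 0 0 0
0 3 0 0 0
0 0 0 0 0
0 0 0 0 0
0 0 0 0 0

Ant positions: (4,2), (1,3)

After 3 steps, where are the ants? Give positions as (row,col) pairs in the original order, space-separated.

Step 1: ant0:(4,2)->N->(3,2) | ant1:(1,3)->N->(0,3)
  grid max=2 at (1,1)
Step 2: ant0:(3,2)->N->(2,2) | ant1:(0,3)->E->(0,4)
  grid max=1 at (0,4)
Step 3: ant0:(2,2)->N->(1,2) | ant1:(0,4)->S->(1,4)
  grid max=1 at (1,2)

(1,2) (1,4)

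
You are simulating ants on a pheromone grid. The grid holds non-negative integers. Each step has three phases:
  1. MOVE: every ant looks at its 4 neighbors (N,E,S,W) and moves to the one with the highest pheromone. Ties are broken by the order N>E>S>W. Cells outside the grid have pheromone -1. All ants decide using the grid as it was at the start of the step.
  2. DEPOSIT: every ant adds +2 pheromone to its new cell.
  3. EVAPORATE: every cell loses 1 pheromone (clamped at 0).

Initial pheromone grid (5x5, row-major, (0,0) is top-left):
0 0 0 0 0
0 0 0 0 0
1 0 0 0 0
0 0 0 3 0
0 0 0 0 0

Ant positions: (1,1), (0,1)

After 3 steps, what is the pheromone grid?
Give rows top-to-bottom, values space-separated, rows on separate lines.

After step 1: ants at (0,1),(0,2)
  0 1 1 0 0
  0 0 0 0 0
  0 0 0 0 0
  0 0 0 2 0
  0 0 0 0 0
After step 2: ants at (0,2),(0,1)
  0 2 2 0 0
  0 0 0 0 0
  0 0 0 0 0
  0 0 0 1 0
  0 0 0 0 0
After step 3: ants at (0,1),(0,2)
  0 3 3 0 0
  0 0 0 0 0
  0 0 0 0 0
  0 0 0 0 0
  0 0 0 0 0

0 3 3 0 0
0 0 0 0 0
0 0 0 0 0
0 0 0 0 0
0 0 0 0 0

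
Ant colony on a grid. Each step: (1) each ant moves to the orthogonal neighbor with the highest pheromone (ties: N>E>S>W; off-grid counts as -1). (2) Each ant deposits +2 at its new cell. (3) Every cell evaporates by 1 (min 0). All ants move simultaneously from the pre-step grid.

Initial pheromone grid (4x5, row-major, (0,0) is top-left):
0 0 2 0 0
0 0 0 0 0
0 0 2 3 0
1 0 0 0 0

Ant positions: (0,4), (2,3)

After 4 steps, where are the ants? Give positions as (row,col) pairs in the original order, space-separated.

Step 1: ant0:(0,4)->S->(1,4) | ant1:(2,3)->W->(2,2)
  grid max=3 at (2,2)
Step 2: ant0:(1,4)->N->(0,4) | ant1:(2,2)->E->(2,3)
  grid max=3 at (2,3)
Step 3: ant0:(0,4)->S->(1,4) | ant1:(2,3)->W->(2,2)
  grid max=3 at (2,2)
Step 4: ant0:(1,4)->N->(0,4) | ant1:(2,2)->E->(2,3)
  grid max=3 at (2,3)

(0,4) (2,3)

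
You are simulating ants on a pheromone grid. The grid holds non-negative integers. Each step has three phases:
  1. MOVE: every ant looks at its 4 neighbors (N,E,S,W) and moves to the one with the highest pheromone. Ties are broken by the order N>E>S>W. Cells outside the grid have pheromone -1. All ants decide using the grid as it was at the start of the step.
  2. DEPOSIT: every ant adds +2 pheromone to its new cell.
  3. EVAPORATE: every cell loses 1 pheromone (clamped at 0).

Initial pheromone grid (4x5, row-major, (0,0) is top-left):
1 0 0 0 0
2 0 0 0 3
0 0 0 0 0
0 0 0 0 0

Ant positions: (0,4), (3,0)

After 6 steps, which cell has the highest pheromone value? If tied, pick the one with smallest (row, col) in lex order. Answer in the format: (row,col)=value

Step 1: ant0:(0,4)->S->(1,4) | ant1:(3,0)->N->(2,0)
  grid max=4 at (1,4)
Step 2: ant0:(1,4)->N->(0,4) | ant1:(2,0)->N->(1,0)
  grid max=3 at (1,4)
Step 3: ant0:(0,4)->S->(1,4) | ant1:(1,0)->N->(0,0)
  grid max=4 at (1,4)
Step 4: ant0:(1,4)->N->(0,4) | ant1:(0,0)->S->(1,0)
  grid max=3 at (1,4)
Step 5: ant0:(0,4)->S->(1,4) | ant1:(1,0)->N->(0,0)
  grid max=4 at (1,4)
Step 6: ant0:(1,4)->N->(0,4) | ant1:(0,0)->S->(1,0)
  grid max=3 at (1,4)
Final grid:
  0 0 0 0 1
  2 0 0 0 3
  0 0 0 0 0
  0 0 0 0 0
Max pheromone 3 at (1,4)

Answer: (1,4)=3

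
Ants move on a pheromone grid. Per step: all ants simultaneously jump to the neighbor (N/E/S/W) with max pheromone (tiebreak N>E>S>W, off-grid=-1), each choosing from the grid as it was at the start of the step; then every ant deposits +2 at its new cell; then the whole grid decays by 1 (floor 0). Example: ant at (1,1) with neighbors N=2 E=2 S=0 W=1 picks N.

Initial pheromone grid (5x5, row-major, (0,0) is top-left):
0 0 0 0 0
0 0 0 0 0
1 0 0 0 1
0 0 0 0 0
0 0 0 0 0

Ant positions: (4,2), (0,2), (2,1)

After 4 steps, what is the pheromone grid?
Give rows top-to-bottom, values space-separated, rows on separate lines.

After step 1: ants at (3,2),(0,3),(2,0)
  0 0 0 1 0
  0 0 0 0 0
  2 0 0 0 0
  0 0 1 0 0
  0 0 0 0 0
After step 2: ants at (2,2),(0,4),(1,0)
  0 0 0 0 1
  1 0 0 0 0
  1 0 1 0 0
  0 0 0 0 0
  0 0 0 0 0
After step 3: ants at (1,2),(1,4),(2,0)
  0 0 0 0 0
  0 0 1 0 1
  2 0 0 0 0
  0 0 0 0 0
  0 0 0 0 0
After step 4: ants at (0,2),(0,4),(1,0)
  0 0 1 0 1
  1 0 0 0 0
  1 0 0 0 0
  0 0 0 0 0
  0 0 0 0 0

0 0 1 0 1
1 0 0 0 0
1 0 0 0 0
0 0 0 0 0
0 0 0 0 0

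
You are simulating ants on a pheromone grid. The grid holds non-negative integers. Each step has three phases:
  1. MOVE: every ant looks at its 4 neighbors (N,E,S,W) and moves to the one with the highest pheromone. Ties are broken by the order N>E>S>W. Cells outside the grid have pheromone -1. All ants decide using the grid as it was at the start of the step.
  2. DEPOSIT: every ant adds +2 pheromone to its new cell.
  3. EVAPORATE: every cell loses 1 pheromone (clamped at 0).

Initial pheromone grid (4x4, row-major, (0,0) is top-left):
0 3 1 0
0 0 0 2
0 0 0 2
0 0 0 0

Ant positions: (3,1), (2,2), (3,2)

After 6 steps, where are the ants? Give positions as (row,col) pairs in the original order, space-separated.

Step 1: ant0:(3,1)->N->(2,1) | ant1:(2,2)->E->(2,3) | ant2:(3,2)->N->(2,2)
  grid max=3 at (2,3)
Step 2: ant0:(2,1)->E->(2,2) | ant1:(2,3)->N->(1,3) | ant2:(2,2)->E->(2,3)
  grid max=4 at (2,3)
Step 3: ant0:(2,2)->E->(2,3) | ant1:(1,3)->S->(2,3) | ant2:(2,3)->N->(1,3)
  grid max=7 at (2,3)
Step 4: ant0:(2,3)->N->(1,3) | ant1:(2,3)->N->(1,3) | ant2:(1,3)->S->(2,3)
  grid max=8 at (2,3)
Step 5: ant0:(1,3)->S->(2,3) | ant1:(1,3)->S->(2,3) | ant2:(2,3)->N->(1,3)
  grid max=11 at (2,3)
Step 6: ant0:(2,3)->N->(1,3) | ant1:(2,3)->N->(1,3) | ant2:(1,3)->S->(2,3)
  grid max=12 at (2,3)

(1,3) (1,3) (2,3)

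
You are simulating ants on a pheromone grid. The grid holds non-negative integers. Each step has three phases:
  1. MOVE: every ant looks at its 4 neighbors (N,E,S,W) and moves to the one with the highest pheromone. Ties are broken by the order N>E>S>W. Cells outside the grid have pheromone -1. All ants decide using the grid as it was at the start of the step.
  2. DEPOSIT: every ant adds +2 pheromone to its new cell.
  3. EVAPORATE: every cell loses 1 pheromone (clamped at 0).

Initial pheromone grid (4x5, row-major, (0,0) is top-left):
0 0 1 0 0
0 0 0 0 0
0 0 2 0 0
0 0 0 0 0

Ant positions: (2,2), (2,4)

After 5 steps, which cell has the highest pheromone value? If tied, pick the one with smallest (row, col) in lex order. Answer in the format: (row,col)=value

Answer: (1,2)=1

Derivation:
Step 1: ant0:(2,2)->N->(1,2) | ant1:(2,4)->N->(1,4)
  grid max=1 at (1,2)
Step 2: ant0:(1,2)->S->(2,2) | ant1:(1,4)->N->(0,4)
  grid max=2 at (2,2)
Step 3: ant0:(2,2)->N->(1,2) | ant1:(0,4)->S->(1,4)
  grid max=1 at (1,2)
Step 4: ant0:(1,2)->S->(2,2) | ant1:(1,4)->N->(0,4)
  grid max=2 at (2,2)
Step 5: ant0:(2,2)->N->(1,2) | ant1:(0,4)->S->(1,4)
  grid max=1 at (1,2)
Final grid:
  0 0 0 0 0
  0 0 1 0 1
  0 0 1 0 0
  0 0 0 0 0
Max pheromone 1 at (1,2)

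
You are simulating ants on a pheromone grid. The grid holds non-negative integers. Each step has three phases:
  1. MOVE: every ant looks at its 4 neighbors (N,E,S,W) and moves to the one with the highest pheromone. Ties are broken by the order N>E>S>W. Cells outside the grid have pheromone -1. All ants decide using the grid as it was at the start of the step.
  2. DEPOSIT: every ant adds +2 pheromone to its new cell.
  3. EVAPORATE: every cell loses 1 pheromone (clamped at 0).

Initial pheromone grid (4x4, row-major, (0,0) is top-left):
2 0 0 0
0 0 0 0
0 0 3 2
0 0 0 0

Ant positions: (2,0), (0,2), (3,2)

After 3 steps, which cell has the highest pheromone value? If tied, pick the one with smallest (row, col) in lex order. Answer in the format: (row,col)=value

Step 1: ant0:(2,0)->N->(1,0) | ant1:(0,2)->E->(0,3) | ant2:(3,2)->N->(2,2)
  grid max=4 at (2,2)
Step 2: ant0:(1,0)->N->(0,0) | ant1:(0,3)->S->(1,3) | ant2:(2,2)->E->(2,3)
  grid max=3 at (2,2)
Step 3: ant0:(0,0)->E->(0,1) | ant1:(1,3)->S->(2,3) | ant2:(2,3)->W->(2,2)
  grid max=4 at (2,2)
Final grid:
  1 1 0 0
  0 0 0 0
  0 0 4 3
  0 0 0 0
Max pheromone 4 at (2,2)

Answer: (2,2)=4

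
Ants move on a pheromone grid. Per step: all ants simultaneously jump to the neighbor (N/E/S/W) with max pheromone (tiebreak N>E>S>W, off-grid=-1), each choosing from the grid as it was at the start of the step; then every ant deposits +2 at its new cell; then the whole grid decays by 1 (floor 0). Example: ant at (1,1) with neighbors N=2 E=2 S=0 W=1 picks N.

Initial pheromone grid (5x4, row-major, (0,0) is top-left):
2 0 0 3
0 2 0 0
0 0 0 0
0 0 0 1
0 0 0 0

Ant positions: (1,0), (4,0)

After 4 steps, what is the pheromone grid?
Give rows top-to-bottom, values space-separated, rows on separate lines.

After step 1: ants at (0,0),(3,0)
  3 0 0 2
  0 1 0 0
  0 0 0 0
  1 0 0 0
  0 0 0 0
After step 2: ants at (0,1),(2,0)
  2 1 0 1
  0 0 0 0
  1 0 0 0
  0 0 0 0
  0 0 0 0
After step 3: ants at (0,0),(1,0)
  3 0 0 0
  1 0 0 0
  0 0 0 0
  0 0 0 0
  0 0 0 0
After step 4: ants at (1,0),(0,0)
  4 0 0 0
  2 0 0 0
  0 0 0 0
  0 0 0 0
  0 0 0 0

4 0 0 0
2 0 0 0
0 0 0 0
0 0 0 0
0 0 0 0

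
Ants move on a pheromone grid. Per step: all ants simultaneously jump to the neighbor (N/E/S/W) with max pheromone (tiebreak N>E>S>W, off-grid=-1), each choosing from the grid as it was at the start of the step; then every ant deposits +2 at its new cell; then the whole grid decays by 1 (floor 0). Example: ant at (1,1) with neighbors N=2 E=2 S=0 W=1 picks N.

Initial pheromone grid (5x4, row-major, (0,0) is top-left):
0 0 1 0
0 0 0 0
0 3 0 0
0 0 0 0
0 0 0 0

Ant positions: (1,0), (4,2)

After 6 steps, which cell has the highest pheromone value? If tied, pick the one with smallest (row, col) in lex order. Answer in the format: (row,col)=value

Step 1: ant0:(1,0)->N->(0,0) | ant1:(4,2)->N->(3,2)
  grid max=2 at (2,1)
Step 2: ant0:(0,0)->E->(0,1) | ant1:(3,2)->N->(2,2)
  grid max=1 at (0,1)
Step 3: ant0:(0,1)->E->(0,2) | ant1:(2,2)->W->(2,1)
  grid max=2 at (2,1)
Step 4: ant0:(0,2)->E->(0,3) | ant1:(2,1)->N->(1,1)
  grid max=1 at (0,3)
Step 5: ant0:(0,3)->S->(1,3) | ant1:(1,1)->S->(2,1)
  grid max=2 at (2,1)
Step 6: ant0:(1,3)->N->(0,3) | ant1:(2,1)->N->(1,1)
  grid max=1 at (0,3)
Final grid:
  0 0 0 1
  0 1 0 0
  0 1 0 0
  0 0 0 0
  0 0 0 0
Max pheromone 1 at (0,3)

Answer: (0,3)=1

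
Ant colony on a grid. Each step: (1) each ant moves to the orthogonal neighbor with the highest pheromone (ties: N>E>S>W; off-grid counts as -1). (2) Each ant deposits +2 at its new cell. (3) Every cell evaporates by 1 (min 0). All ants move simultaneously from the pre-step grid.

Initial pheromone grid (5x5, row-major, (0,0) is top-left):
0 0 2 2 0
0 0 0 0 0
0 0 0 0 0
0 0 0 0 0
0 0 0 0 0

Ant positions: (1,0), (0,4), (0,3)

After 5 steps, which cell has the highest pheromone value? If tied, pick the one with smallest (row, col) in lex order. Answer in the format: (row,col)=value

Answer: (0,2)=11

Derivation:
Step 1: ant0:(1,0)->N->(0,0) | ant1:(0,4)->W->(0,3) | ant2:(0,3)->W->(0,2)
  grid max=3 at (0,2)
Step 2: ant0:(0,0)->E->(0,1) | ant1:(0,3)->W->(0,2) | ant2:(0,2)->E->(0,3)
  grid max=4 at (0,2)
Step 3: ant0:(0,1)->E->(0,2) | ant1:(0,2)->E->(0,3) | ant2:(0,3)->W->(0,2)
  grid max=7 at (0,2)
Step 4: ant0:(0,2)->E->(0,3) | ant1:(0,3)->W->(0,2) | ant2:(0,2)->E->(0,3)
  grid max=8 at (0,2)
Step 5: ant0:(0,3)->W->(0,2) | ant1:(0,2)->E->(0,3) | ant2:(0,3)->W->(0,2)
  grid max=11 at (0,2)
Final grid:
  0 0 11 9 0
  0 0 0 0 0
  0 0 0 0 0
  0 0 0 0 0
  0 0 0 0 0
Max pheromone 11 at (0,2)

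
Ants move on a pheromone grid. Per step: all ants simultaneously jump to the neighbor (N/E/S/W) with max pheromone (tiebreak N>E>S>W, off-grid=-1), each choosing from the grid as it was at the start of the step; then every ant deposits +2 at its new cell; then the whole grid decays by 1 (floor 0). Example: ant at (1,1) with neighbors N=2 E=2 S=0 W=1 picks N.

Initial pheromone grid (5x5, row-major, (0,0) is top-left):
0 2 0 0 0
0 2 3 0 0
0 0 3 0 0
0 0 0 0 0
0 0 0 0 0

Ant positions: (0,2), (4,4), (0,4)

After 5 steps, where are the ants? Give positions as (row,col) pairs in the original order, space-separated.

Step 1: ant0:(0,2)->S->(1,2) | ant1:(4,4)->N->(3,4) | ant2:(0,4)->S->(1,4)
  grid max=4 at (1,2)
Step 2: ant0:(1,2)->S->(2,2) | ant1:(3,4)->N->(2,4) | ant2:(1,4)->N->(0,4)
  grid max=3 at (1,2)
Step 3: ant0:(2,2)->N->(1,2) | ant1:(2,4)->N->(1,4) | ant2:(0,4)->S->(1,4)
  grid max=4 at (1,2)
Step 4: ant0:(1,2)->S->(2,2) | ant1:(1,4)->N->(0,4) | ant2:(1,4)->N->(0,4)
  grid max=3 at (0,4)
Step 5: ant0:(2,2)->N->(1,2) | ant1:(0,4)->S->(1,4) | ant2:(0,4)->S->(1,4)
  grid max=5 at (1,4)

(1,2) (1,4) (1,4)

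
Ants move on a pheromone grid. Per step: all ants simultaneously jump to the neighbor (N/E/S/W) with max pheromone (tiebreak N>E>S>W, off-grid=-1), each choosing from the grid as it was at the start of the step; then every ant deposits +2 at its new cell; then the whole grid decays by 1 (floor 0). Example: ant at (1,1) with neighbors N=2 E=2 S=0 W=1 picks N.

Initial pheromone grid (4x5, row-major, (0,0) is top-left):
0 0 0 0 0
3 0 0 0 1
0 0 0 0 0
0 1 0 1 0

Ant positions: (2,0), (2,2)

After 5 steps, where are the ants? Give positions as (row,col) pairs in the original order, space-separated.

Step 1: ant0:(2,0)->N->(1,0) | ant1:(2,2)->N->(1,2)
  grid max=4 at (1,0)
Step 2: ant0:(1,0)->N->(0,0) | ant1:(1,2)->N->(0,2)
  grid max=3 at (1,0)
Step 3: ant0:(0,0)->S->(1,0) | ant1:(0,2)->E->(0,3)
  grid max=4 at (1,0)
Step 4: ant0:(1,0)->N->(0,0) | ant1:(0,3)->E->(0,4)
  grid max=3 at (1,0)
Step 5: ant0:(0,0)->S->(1,0) | ant1:(0,4)->S->(1,4)
  grid max=4 at (1,0)

(1,0) (1,4)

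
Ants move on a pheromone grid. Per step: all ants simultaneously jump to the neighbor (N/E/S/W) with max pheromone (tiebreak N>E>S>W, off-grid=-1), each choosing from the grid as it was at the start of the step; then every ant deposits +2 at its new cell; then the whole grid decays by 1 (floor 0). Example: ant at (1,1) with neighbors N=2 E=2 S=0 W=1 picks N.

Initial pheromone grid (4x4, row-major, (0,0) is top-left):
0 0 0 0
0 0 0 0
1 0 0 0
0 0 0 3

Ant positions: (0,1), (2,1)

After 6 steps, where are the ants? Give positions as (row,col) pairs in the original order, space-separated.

Step 1: ant0:(0,1)->E->(0,2) | ant1:(2,1)->W->(2,0)
  grid max=2 at (2,0)
Step 2: ant0:(0,2)->E->(0,3) | ant1:(2,0)->N->(1,0)
  grid max=1 at (0,3)
Step 3: ant0:(0,3)->S->(1,3) | ant1:(1,0)->S->(2,0)
  grid max=2 at (2,0)
Step 4: ant0:(1,3)->N->(0,3) | ant1:(2,0)->N->(1,0)
  grid max=1 at (0,3)
Step 5: ant0:(0,3)->S->(1,3) | ant1:(1,0)->S->(2,0)
  grid max=2 at (2,0)
Step 6: ant0:(1,3)->N->(0,3) | ant1:(2,0)->N->(1,0)
  grid max=1 at (0,3)

(0,3) (1,0)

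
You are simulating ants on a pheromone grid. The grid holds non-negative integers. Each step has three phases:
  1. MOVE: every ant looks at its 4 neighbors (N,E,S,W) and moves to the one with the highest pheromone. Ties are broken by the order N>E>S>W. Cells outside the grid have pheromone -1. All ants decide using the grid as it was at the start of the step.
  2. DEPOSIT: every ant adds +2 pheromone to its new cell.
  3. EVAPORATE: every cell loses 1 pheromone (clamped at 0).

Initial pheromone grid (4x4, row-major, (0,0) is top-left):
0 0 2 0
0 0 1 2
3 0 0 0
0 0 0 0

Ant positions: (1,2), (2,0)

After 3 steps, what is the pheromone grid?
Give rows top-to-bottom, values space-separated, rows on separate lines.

After step 1: ants at (0,2),(1,0)
  0 0 3 0
  1 0 0 1
  2 0 0 0
  0 0 0 0
After step 2: ants at (0,3),(2,0)
  0 0 2 1
  0 0 0 0
  3 0 0 0
  0 0 0 0
After step 3: ants at (0,2),(1,0)
  0 0 3 0
  1 0 0 0
  2 0 0 0
  0 0 0 0

0 0 3 0
1 0 0 0
2 0 0 0
0 0 0 0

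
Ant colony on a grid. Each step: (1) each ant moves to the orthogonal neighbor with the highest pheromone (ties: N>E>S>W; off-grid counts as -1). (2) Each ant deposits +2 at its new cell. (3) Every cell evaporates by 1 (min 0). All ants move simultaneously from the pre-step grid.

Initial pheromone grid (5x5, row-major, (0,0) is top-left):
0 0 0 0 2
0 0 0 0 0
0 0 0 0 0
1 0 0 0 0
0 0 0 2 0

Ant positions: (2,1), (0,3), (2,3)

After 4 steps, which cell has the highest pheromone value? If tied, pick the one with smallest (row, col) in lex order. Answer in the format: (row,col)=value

Step 1: ant0:(2,1)->N->(1,1) | ant1:(0,3)->E->(0,4) | ant2:(2,3)->N->(1,3)
  grid max=3 at (0,4)
Step 2: ant0:(1,1)->N->(0,1) | ant1:(0,4)->S->(1,4) | ant2:(1,3)->N->(0,3)
  grid max=2 at (0,4)
Step 3: ant0:(0,1)->E->(0,2) | ant1:(1,4)->N->(0,4) | ant2:(0,3)->E->(0,4)
  grid max=5 at (0,4)
Step 4: ant0:(0,2)->E->(0,3) | ant1:(0,4)->S->(1,4) | ant2:(0,4)->S->(1,4)
  grid max=4 at (0,4)
Final grid:
  0 0 0 1 4
  0 0 0 0 3
  0 0 0 0 0
  0 0 0 0 0
  0 0 0 0 0
Max pheromone 4 at (0,4)

Answer: (0,4)=4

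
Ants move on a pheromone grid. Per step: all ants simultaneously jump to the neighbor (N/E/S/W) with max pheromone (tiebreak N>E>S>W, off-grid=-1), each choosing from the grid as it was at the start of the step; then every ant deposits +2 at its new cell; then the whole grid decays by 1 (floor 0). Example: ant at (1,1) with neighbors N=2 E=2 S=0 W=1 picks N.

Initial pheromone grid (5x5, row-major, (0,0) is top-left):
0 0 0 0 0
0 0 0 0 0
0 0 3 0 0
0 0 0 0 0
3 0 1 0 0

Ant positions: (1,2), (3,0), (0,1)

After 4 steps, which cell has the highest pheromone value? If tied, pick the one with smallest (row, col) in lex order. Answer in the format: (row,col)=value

Step 1: ant0:(1,2)->S->(2,2) | ant1:(3,0)->S->(4,0) | ant2:(0,1)->E->(0,2)
  grid max=4 at (2,2)
Step 2: ant0:(2,2)->N->(1,2) | ant1:(4,0)->N->(3,0) | ant2:(0,2)->E->(0,3)
  grid max=3 at (2,2)
Step 3: ant0:(1,2)->S->(2,2) | ant1:(3,0)->S->(4,0) | ant2:(0,3)->E->(0,4)
  grid max=4 at (2,2)
Step 4: ant0:(2,2)->N->(1,2) | ant1:(4,0)->N->(3,0) | ant2:(0,4)->S->(1,4)
  grid max=3 at (2,2)
Final grid:
  0 0 0 0 0
  0 0 1 0 1
  0 0 3 0 0
  1 0 0 0 0
  3 0 0 0 0
Max pheromone 3 at (2,2)

Answer: (2,2)=3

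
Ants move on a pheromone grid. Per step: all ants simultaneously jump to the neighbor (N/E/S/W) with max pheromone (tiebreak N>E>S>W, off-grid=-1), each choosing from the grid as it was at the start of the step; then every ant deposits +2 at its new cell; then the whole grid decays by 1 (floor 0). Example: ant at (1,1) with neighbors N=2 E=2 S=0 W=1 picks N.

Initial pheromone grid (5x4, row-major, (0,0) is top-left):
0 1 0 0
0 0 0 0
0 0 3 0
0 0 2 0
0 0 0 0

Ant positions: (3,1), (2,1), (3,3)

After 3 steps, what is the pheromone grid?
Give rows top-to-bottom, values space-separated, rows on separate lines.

After step 1: ants at (3,2),(2,2),(3,2)
  0 0 0 0
  0 0 0 0
  0 0 4 0
  0 0 5 0
  0 0 0 0
After step 2: ants at (2,2),(3,2),(2,2)
  0 0 0 0
  0 0 0 0
  0 0 7 0
  0 0 6 0
  0 0 0 0
After step 3: ants at (3,2),(2,2),(3,2)
  0 0 0 0
  0 0 0 0
  0 0 8 0
  0 0 9 0
  0 0 0 0

0 0 0 0
0 0 0 0
0 0 8 0
0 0 9 0
0 0 0 0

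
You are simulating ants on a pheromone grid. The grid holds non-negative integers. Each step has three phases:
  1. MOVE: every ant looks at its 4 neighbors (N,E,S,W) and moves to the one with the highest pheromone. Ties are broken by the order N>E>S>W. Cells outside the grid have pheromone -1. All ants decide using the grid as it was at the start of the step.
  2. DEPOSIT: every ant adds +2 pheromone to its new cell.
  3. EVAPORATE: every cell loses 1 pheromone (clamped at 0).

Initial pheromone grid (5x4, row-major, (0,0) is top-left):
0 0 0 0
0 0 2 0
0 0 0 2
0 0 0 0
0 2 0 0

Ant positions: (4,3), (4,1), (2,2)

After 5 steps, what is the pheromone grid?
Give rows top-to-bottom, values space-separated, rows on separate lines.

After step 1: ants at (3,3),(3,1),(1,2)
  0 0 0 0
  0 0 3 0
  0 0 0 1
  0 1 0 1
  0 1 0 0
After step 2: ants at (2,3),(4,1),(0,2)
  0 0 1 0
  0 0 2 0
  0 0 0 2
  0 0 0 0
  0 2 0 0
After step 3: ants at (1,3),(3,1),(1,2)
  0 0 0 0
  0 0 3 1
  0 0 0 1
  0 1 0 0
  0 1 0 0
After step 4: ants at (1,2),(4,1),(1,3)
  0 0 0 0
  0 0 4 2
  0 0 0 0
  0 0 0 0
  0 2 0 0
After step 5: ants at (1,3),(3,1),(1,2)
  0 0 0 0
  0 0 5 3
  0 0 0 0
  0 1 0 0
  0 1 0 0

0 0 0 0
0 0 5 3
0 0 0 0
0 1 0 0
0 1 0 0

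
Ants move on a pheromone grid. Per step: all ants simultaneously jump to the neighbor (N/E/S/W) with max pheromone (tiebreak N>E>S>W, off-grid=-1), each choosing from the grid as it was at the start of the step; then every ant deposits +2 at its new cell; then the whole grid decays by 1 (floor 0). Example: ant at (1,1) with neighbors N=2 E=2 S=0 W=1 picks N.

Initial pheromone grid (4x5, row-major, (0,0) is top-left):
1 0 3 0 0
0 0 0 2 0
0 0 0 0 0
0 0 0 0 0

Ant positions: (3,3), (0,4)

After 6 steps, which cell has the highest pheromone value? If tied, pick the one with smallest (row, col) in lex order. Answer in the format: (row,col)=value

Answer: (1,3)=8

Derivation:
Step 1: ant0:(3,3)->N->(2,3) | ant1:(0,4)->S->(1,4)
  grid max=2 at (0,2)
Step 2: ant0:(2,3)->N->(1,3) | ant1:(1,4)->W->(1,3)
  grid max=4 at (1,3)
Step 3: ant0:(1,3)->N->(0,3) | ant1:(1,3)->N->(0,3)
  grid max=3 at (0,3)
Step 4: ant0:(0,3)->S->(1,3) | ant1:(0,3)->S->(1,3)
  grid max=6 at (1,3)
Step 5: ant0:(1,3)->N->(0,3) | ant1:(1,3)->N->(0,3)
  grid max=5 at (0,3)
Step 6: ant0:(0,3)->S->(1,3) | ant1:(0,3)->S->(1,3)
  grid max=8 at (1,3)
Final grid:
  0 0 0 4 0
  0 0 0 8 0
  0 0 0 0 0
  0 0 0 0 0
Max pheromone 8 at (1,3)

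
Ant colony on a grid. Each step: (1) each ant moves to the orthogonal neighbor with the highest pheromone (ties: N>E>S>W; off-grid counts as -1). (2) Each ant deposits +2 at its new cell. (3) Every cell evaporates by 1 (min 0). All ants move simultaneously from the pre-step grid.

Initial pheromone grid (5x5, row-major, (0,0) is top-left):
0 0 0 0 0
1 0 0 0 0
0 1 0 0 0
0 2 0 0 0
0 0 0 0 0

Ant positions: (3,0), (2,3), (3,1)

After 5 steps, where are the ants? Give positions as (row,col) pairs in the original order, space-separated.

Step 1: ant0:(3,0)->E->(3,1) | ant1:(2,3)->N->(1,3) | ant2:(3,1)->N->(2,1)
  grid max=3 at (3,1)
Step 2: ant0:(3,1)->N->(2,1) | ant1:(1,3)->N->(0,3) | ant2:(2,1)->S->(3,1)
  grid max=4 at (3,1)
Step 3: ant0:(2,1)->S->(3,1) | ant1:(0,3)->E->(0,4) | ant2:(3,1)->N->(2,1)
  grid max=5 at (3,1)
Step 4: ant0:(3,1)->N->(2,1) | ant1:(0,4)->S->(1,4) | ant2:(2,1)->S->(3,1)
  grid max=6 at (3,1)
Step 5: ant0:(2,1)->S->(3,1) | ant1:(1,4)->N->(0,4) | ant2:(3,1)->N->(2,1)
  grid max=7 at (3,1)

(3,1) (0,4) (2,1)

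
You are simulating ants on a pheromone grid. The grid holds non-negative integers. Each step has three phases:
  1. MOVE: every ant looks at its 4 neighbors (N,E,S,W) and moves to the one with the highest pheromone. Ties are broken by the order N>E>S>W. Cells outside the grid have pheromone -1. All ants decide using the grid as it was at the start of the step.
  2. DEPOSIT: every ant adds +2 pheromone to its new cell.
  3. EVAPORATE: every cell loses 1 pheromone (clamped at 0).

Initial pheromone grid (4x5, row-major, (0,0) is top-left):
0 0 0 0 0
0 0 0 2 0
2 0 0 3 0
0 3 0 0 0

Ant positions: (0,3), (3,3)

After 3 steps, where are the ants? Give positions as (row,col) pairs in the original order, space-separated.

Step 1: ant0:(0,3)->S->(1,3) | ant1:(3,3)->N->(2,3)
  grid max=4 at (2,3)
Step 2: ant0:(1,3)->S->(2,3) | ant1:(2,3)->N->(1,3)
  grid max=5 at (2,3)
Step 3: ant0:(2,3)->N->(1,3) | ant1:(1,3)->S->(2,3)
  grid max=6 at (2,3)

(1,3) (2,3)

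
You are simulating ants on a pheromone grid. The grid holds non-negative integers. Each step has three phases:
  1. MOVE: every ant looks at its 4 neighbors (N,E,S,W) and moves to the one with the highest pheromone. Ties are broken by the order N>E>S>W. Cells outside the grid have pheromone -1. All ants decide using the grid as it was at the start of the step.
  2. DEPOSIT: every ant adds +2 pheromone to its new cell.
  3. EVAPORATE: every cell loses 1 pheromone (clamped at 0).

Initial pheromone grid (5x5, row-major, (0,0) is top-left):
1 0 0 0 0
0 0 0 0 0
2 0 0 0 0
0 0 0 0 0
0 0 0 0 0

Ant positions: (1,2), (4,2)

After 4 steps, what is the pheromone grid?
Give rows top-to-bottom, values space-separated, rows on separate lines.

After step 1: ants at (0,2),(3,2)
  0 0 1 0 0
  0 0 0 0 0
  1 0 0 0 0
  0 0 1 0 0
  0 0 0 0 0
After step 2: ants at (0,3),(2,2)
  0 0 0 1 0
  0 0 0 0 0
  0 0 1 0 0
  0 0 0 0 0
  0 0 0 0 0
After step 3: ants at (0,4),(1,2)
  0 0 0 0 1
  0 0 1 0 0
  0 0 0 0 0
  0 0 0 0 0
  0 0 0 0 0
After step 4: ants at (1,4),(0,2)
  0 0 1 0 0
  0 0 0 0 1
  0 0 0 0 0
  0 0 0 0 0
  0 0 0 0 0

0 0 1 0 0
0 0 0 0 1
0 0 0 0 0
0 0 0 0 0
0 0 0 0 0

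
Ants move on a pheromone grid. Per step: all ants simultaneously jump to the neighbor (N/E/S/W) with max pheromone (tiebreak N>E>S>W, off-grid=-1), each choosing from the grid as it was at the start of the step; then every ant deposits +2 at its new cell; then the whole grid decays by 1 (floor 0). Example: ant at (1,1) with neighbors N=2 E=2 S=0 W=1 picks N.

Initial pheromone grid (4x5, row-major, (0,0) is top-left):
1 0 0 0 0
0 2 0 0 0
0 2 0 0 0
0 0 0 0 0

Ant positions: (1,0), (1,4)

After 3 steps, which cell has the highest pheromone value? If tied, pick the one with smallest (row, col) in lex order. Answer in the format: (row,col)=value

Answer: (1,1)=3

Derivation:
Step 1: ant0:(1,0)->E->(1,1) | ant1:(1,4)->N->(0,4)
  grid max=3 at (1,1)
Step 2: ant0:(1,1)->S->(2,1) | ant1:(0,4)->S->(1,4)
  grid max=2 at (1,1)
Step 3: ant0:(2,1)->N->(1,1) | ant1:(1,4)->N->(0,4)
  grid max=3 at (1,1)
Final grid:
  0 0 0 0 1
  0 3 0 0 0
  0 1 0 0 0
  0 0 0 0 0
Max pheromone 3 at (1,1)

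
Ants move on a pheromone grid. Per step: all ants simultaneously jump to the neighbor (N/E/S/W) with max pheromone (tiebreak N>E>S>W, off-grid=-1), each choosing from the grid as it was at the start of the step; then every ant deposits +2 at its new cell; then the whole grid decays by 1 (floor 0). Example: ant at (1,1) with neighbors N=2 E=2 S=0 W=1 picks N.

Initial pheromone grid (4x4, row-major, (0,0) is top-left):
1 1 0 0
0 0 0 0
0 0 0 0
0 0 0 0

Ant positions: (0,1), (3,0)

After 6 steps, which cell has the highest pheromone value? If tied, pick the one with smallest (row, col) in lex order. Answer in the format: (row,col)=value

Answer: (0,0)=5

Derivation:
Step 1: ant0:(0,1)->W->(0,0) | ant1:(3,0)->N->(2,0)
  grid max=2 at (0,0)
Step 2: ant0:(0,0)->E->(0,1) | ant1:(2,0)->N->(1,0)
  grid max=1 at (0,0)
Step 3: ant0:(0,1)->W->(0,0) | ant1:(1,0)->N->(0,0)
  grid max=4 at (0,0)
Step 4: ant0:(0,0)->E->(0,1) | ant1:(0,0)->E->(0,1)
  grid max=3 at (0,0)
Step 5: ant0:(0,1)->W->(0,0) | ant1:(0,1)->W->(0,0)
  grid max=6 at (0,0)
Step 6: ant0:(0,0)->E->(0,1) | ant1:(0,0)->E->(0,1)
  grid max=5 at (0,0)
Final grid:
  5 5 0 0
  0 0 0 0
  0 0 0 0
  0 0 0 0
Max pheromone 5 at (0,0)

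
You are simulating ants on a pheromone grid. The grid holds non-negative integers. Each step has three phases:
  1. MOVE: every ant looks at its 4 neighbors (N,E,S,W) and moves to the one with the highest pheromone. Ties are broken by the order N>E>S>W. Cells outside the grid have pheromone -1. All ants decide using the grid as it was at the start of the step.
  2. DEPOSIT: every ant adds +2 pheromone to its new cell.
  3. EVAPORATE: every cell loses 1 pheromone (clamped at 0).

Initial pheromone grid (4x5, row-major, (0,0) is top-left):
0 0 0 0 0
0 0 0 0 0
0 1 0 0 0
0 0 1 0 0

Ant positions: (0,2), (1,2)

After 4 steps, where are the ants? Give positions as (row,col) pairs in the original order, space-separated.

Step 1: ant0:(0,2)->E->(0,3) | ant1:(1,2)->N->(0,2)
  grid max=1 at (0,2)
Step 2: ant0:(0,3)->W->(0,2) | ant1:(0,2)->E->(0,3)
  grid max=2 at (0,2)
Step 3: ant0:(0,2)->E->(0,3) | ant1:(0,3)->W->(0,2)
  grid max=3 at (0,2)
Step 4: ant0:(0,3)->W->(0,2) | ant1:(0,2)->E->(0,3)
  grid max=4 at (0,2)

(0,2) (0,3)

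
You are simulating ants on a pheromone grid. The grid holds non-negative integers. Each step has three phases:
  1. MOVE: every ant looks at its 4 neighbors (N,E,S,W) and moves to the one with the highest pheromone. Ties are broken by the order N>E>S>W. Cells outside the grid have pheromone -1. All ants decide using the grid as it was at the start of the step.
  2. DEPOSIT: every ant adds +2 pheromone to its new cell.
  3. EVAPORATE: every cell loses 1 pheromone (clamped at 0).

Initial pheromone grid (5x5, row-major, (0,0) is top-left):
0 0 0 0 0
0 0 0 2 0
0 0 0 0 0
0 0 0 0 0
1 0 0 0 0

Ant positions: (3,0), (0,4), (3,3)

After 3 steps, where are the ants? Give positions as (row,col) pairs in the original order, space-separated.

Step 1: ant0:(3,0)->S->(4,0) | ant1:(0,4)->S->(1,4) | ant2:(3,3)->N->(2,3)
  grid max=2 at (4,0)
Step 2: ant0:(4,0)->N->(3,0) | ant1:(1,4)->W->(1,3) | ant2:(2,3)->N->(1,3)
  grid max=4 at (1,3)
Step 3: ant0:(3,0)->S->(4,0) | ant1:(1,3)->N->(0,3) | ant2:(1,3)->N->(0,3)
  grid max=3 at (0,3)

(4,0) (0,3) (0,3)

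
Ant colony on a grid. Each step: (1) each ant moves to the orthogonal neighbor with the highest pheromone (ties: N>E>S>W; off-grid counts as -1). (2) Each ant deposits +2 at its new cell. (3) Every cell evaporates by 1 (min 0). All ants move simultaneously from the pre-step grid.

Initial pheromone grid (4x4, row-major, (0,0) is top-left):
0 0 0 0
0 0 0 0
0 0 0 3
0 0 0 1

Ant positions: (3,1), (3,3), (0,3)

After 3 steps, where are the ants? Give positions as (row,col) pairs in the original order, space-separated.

Step 1: ant0:(3,1)->N->(2,1) | ant1:(3,3)->N->(2,3) | ant2:(0,3)->S->(1,3)
  grid max=4 at (2,3)
Step 2: ant0:(2,1)->N->(1,1) | ant1:(2,3)->N->(1,3) | ant2:(1,3)->S->(2,3)
  grid max=5 at (2,3)
Step 3: ant0:(1,1)->N->(0,1) | ant1:(1,3)->S->(2,3) | ant2:(2,3)->N->(1,3)
  grid max=6 at (2,3)

(0,1) (2,3) (1,3)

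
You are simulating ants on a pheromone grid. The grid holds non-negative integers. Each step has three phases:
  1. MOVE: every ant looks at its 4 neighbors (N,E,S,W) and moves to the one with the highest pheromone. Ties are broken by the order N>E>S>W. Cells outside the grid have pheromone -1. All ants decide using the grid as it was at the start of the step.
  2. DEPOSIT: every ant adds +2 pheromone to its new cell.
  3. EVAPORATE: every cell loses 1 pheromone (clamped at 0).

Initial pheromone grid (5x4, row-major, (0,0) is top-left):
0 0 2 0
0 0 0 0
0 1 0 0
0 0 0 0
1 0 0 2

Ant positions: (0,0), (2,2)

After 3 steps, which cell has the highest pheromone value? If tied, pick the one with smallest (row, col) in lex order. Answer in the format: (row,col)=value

Answer: (2,1)=2

Derivation:
Step 1: ant0:(0,0)->E->(0,1) | ant1:(2,2)->W->(2,1)
  grid max=2 at (2,1)
Step 2: ant0:(0,1)->E->(0,2) | ant1:(2,1)->N->(1,1)
  grid max=2 at (0,2)
Step 3: ant0:(0,2)->E->(0,3) | ant1:(1,1)->S->(2,1)
  grid max=2 at (2,1)
Final grid:
  0 0 1 1
  0 0 0 0
  0 2 0 0
  0 0 0 0
  0 0 0 0
Max pheromone 2 at (2,1)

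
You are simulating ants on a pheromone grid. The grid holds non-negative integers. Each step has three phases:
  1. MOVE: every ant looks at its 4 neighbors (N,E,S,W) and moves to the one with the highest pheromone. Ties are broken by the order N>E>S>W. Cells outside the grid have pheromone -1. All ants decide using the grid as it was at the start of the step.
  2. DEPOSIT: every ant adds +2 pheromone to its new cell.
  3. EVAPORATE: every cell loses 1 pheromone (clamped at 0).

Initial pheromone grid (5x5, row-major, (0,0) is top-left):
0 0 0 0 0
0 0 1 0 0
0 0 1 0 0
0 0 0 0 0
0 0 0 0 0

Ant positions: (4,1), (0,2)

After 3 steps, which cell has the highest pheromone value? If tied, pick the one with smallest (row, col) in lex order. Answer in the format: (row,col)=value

Step 1: ant0:(4,1)->N->(3,1) | ant1:(0,2)->S->(1,2)
  grid max=2 at (1,2)
Step 2: ant0:(3,1)->N->(2,1) | ant1:(1,2)->N->(0,2)
  grid max=1 at (0,2)
Step 3: ant0:(2,1)->N->(1,1) | ant1:(0,2)->S->(1,2)
  grid max=2 at (1,2)
Final grid:
  0 0 0 0 0
  0 1 2 0 0
  0 0 0 0 0
  0 0 0 0 0
  0 0 0 0 0
Max pheromone 2 at (1,2)

Answer: (1,2)=2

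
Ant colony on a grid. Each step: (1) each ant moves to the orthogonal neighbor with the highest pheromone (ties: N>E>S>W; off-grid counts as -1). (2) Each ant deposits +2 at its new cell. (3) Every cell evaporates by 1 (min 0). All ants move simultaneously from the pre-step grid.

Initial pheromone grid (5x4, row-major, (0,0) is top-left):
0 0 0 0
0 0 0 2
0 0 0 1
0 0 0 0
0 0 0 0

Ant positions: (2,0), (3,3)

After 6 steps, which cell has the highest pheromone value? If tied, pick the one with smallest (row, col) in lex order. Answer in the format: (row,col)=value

Answer: (1,3)=4

Derivation:
Step 1: ant0:(2,0)->N->(1,0) | ant1:(3,3)->N->(2,3)
  grid max=2 at (2,3)
Step 2: ant0:(1,0)->N->(0,0) | ant1:(2,3)->N->(1,3)
  grid max=2 at (1,3)
Step 3: ant0:(0,0)->E->(0,1) | ant1:(1,3)->S->(2,3)
  grid max=2 at (2,3)
Step 4: ant0:(0,1)->E->(0,2) | ant1:(2,3)->N->(1,3)
  grid max=2 at (1,3)
Step 5: ant0:(0,2)->E->(0,3) | ant1:(1,3)->S->(2,3)
  grid max=2 at (2,3)
Step 6: ant0:(0,3)->S->(1,3) | ant1:(2,3)->N->(1,3)
  grid max=4 at (1,3)
Final grid:
  0 0 0 0
  0 0 0 4
  0 0 0 1
  0 0 0 0
  0 0 0 0
Max pheromone 4 at (1,3)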